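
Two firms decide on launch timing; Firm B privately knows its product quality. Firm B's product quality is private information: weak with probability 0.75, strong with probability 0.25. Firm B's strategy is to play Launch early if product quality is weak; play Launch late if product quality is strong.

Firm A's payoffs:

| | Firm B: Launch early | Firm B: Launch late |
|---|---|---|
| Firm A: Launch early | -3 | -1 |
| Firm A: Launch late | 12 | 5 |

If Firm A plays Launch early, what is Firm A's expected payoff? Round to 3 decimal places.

-2.500

E[Launch early] = 0.75·(-3) + 0.25·(-1) = (-2.25) + (-0.25) = -2.5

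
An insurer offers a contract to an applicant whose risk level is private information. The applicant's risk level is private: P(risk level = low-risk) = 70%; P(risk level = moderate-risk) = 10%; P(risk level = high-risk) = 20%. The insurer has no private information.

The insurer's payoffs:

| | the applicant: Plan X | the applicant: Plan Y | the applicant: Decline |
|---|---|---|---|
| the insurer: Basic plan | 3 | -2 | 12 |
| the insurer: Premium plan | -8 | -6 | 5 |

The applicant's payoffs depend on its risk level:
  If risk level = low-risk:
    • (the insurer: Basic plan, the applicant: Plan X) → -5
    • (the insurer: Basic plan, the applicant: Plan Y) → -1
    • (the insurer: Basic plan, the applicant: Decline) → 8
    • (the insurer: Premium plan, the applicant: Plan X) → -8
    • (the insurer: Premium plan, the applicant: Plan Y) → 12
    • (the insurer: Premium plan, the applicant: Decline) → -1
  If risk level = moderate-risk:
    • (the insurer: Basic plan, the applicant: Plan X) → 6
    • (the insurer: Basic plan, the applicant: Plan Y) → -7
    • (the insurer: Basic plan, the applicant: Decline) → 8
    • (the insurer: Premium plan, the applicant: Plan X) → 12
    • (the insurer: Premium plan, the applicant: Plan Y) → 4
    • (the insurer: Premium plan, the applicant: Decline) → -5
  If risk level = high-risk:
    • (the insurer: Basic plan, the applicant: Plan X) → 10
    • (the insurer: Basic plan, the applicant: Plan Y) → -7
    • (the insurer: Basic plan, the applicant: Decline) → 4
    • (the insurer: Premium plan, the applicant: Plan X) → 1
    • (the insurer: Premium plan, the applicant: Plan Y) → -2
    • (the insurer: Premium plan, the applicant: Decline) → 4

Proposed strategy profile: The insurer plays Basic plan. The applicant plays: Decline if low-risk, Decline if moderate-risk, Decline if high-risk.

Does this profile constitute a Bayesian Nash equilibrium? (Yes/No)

No

The insurer plays Basic plan: E[Basic plan] = 0.7·(12) + 0.1·(12) + 0.2·(12) = 12; E[Premium plan] = 5. Best-responding. ✓
The applicant (risk level low-risk), facing Basic plan: Plan X gives -5, Plan Y gives -1, Decline gives 8. Proposed Decline is best. ✓
The applicant (risk level moderate-risk), facing Basic plan: Plan X gives 6, Plan Y gives -7, Decline gives 8. Proposed Decline is best. ✓
The applicant (risk level high-risk), facing Basic plan: Plan X gives 10, Plan Y gives -7, Decline gives 4. Proposed Decline is not best — profitable deviation exists. ✗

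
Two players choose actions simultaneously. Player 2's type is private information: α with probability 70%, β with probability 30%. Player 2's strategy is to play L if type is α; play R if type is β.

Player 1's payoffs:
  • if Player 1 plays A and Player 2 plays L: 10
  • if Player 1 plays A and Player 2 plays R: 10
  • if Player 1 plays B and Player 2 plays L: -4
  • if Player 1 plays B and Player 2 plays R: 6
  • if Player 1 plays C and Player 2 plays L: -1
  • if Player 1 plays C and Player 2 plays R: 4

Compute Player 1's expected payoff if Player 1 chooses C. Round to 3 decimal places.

0.500

Take the expectation over Player 2's type, weighting each type's action by its prior probability.
E[C] = 0.7·(-1) + 0.3·4 = (-0.7) + 1.2 = 0.5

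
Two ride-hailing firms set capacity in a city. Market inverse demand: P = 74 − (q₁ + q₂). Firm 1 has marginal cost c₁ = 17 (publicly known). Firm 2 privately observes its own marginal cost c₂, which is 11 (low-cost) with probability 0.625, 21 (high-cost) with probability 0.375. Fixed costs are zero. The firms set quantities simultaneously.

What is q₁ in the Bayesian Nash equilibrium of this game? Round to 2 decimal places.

Each type of Firm 2 best-responds to q₁; Firm 1 best-responds to the expected q₂ over Firm 2's types.
Firm 2 with cost c maximizes (74 − (q₁+q₂) − c)·q₂, giving q₂(c) = (74 − c − q₁)/2.
E[c₂] = 0.625·11 + 0.375·21 = 14.75
Firm 1's FOC against E[q₂] yields q₁ = (74 − 2·17 + E[c₂])/3 = (74 − 34 + 14.75)/3 = 18.25.

18.25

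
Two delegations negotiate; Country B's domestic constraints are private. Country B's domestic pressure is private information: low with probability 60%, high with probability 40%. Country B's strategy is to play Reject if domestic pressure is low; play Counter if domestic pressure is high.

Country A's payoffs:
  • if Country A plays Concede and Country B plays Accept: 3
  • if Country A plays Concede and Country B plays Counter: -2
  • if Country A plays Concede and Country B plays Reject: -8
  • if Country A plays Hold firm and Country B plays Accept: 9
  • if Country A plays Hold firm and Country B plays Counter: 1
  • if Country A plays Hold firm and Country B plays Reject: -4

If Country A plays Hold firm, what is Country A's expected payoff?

E[Hold firm] = 0.6·(-4) + 0.4·1 = (-2.4) + 0.4 = -2

-2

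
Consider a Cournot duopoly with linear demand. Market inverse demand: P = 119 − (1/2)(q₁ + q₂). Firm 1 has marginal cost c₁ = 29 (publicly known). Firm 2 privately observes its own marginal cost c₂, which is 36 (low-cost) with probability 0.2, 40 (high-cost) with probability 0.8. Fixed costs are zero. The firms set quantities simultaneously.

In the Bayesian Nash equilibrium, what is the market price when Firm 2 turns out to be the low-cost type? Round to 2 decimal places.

60.80

Type-c best response for Firm 2: q₂(c) = (119 − c) − q₁/2.
Firm 1 maximizes expected profit; its first-order condition is 119 − q₁ − (1/2)E[q₂] − 29 = 0.
Substituting E[q₂] and solving: E[c₂] = 39.2, so q₁ = (119 − 2·29 + 39.2)/(3/2) = 66.8.
q₂(low-cost) = 49.6, so P = 119 − (1/2)·(66.8 + 49.6) = 60.8.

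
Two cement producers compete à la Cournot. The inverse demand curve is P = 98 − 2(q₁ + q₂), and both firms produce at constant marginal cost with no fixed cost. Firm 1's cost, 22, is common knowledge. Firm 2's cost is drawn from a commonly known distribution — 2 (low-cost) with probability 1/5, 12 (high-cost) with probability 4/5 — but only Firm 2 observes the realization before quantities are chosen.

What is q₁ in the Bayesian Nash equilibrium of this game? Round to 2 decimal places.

Type-c best response for Firm 2: q₂(c) = (98 − c)/4 − q₁/2.
Firm 1 maximizes expected profit; its first-order condition is 98 − 4q₁ − 2E[q₂] − 22 = 0.
Substituting E[q₂] and solving: E[c₂] = 10, so q₁ = (98 − 2·22 + 10)/6 = 10.6667.

10.67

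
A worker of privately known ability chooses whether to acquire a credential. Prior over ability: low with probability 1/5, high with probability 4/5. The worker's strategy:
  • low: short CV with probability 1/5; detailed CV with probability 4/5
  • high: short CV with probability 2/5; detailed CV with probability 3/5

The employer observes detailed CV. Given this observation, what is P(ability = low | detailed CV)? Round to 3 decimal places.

Apply Bayes' rule using the sender's strategy as the likelihood.
P(detailed CV) = (1/5)·(4/5) + (4/5)·(3/5) = 16/25
P(low | detailed CV) = ((1/5)·(4/5)) / (16/25) = (4/25) / (16/25) = 1/4

0.250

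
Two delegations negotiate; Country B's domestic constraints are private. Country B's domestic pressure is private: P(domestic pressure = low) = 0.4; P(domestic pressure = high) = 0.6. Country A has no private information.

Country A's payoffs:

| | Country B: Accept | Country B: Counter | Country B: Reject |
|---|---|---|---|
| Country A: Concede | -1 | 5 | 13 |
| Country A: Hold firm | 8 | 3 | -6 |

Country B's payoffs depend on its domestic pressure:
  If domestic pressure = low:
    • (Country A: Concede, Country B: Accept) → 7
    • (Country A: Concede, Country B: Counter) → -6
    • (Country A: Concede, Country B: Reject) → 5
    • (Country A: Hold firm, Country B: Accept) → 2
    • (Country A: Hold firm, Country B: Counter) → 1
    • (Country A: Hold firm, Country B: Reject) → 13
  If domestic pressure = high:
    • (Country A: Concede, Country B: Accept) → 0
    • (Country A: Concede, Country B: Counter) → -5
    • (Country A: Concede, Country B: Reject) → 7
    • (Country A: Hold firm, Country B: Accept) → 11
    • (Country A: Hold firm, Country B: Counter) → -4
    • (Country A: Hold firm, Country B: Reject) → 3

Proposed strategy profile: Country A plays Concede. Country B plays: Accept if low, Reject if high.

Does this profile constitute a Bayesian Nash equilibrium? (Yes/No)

A profile is a BNE iff every type of every player is best-responding given beliefs about the other side.
Country A plays Concede: E[Concede] = 0.4·(-1) + 0.6·(13) = 7.4; E[Hold firm] = -0.4. Best-responding. ✓
Country B (domestic pressure low), facing Concede: Accept gives 7, Counter gives -6, Reject gives 5. Proposed Accept is best. ✓
Country B (domestic pressure high), facing Concede: Accept gives 0, Counter gives -5, Reject gives 7. Proposed Reject is best. ✓

Yes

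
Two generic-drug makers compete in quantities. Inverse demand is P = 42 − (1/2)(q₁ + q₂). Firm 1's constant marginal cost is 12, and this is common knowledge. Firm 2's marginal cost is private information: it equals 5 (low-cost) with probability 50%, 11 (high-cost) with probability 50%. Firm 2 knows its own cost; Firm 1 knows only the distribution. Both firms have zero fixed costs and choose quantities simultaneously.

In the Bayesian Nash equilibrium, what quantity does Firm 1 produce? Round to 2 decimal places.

Firm 2 with cost c maximizes (42 − (1/2)(q₁+q₂) − c)·q₂, giving q₂(c) = (42 − c − (1/2)q₁).
E[c₂] = 0.5·5 + 0.5·11 = 8
Firm 1's FOC against E[q₂] yields q₁ = (42 − 2·12 + E[c₂])/(3/2) = (42 − 24 + 8)/(3/2) = 17.3333.

17.33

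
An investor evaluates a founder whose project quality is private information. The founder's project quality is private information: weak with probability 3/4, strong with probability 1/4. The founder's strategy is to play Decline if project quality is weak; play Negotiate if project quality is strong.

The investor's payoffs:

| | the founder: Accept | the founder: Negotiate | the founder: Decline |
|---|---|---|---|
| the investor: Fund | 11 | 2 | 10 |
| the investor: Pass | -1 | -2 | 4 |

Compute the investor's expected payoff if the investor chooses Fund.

8

E[Fund] = 3/4·10 + 1/4·2 = 15/2 + 1/2 = 8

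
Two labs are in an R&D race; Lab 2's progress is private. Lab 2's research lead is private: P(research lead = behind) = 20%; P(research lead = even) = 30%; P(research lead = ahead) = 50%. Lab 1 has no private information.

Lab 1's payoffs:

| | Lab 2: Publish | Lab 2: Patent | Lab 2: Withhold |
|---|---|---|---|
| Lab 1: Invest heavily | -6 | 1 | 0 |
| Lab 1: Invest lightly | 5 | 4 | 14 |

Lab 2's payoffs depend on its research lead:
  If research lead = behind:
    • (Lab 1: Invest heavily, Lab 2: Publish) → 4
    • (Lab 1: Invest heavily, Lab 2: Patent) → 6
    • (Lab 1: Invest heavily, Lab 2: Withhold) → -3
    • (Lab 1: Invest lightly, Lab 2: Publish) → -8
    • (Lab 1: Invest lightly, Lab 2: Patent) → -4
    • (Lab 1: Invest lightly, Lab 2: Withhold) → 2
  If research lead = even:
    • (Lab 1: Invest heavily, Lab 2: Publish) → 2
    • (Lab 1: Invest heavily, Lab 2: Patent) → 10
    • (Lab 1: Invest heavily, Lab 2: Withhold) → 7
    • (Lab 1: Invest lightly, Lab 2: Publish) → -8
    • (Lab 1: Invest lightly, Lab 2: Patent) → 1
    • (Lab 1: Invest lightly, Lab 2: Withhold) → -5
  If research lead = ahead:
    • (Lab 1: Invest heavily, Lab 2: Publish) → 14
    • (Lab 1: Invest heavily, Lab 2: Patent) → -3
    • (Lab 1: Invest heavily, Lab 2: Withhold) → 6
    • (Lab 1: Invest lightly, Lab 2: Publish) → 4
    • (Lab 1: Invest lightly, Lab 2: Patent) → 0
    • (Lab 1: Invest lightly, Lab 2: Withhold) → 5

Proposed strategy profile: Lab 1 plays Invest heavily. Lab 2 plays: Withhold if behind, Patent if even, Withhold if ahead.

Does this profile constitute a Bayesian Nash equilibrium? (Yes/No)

No

A profile is a BNE iff every type of every player is best-responding given beliefs about the other side.
Lab 1 plays Invest heavily: E[Invest heavily] = 0.2·(0) + 0.3·(1) + 0.5·(0) = 0.3; E[Invest lightly] = 11. Not best-responding. ✗
Lab 2 (research lead behind), facing Invest heavily: Publish gives 4, Patent gives 6, Withhold gives -3. Proposed Withhold is not best — profitable deviation exists. ✗
Lab 2 (research lead even), facing Invest heavily: Publish gives 2, Patent gives 10, Withhold gives 7. Proposed Patent is best. ✓
Lab 2 (research lead ahead), facing Invest heavily: Publish gives 14, Patent gives -3, Withhold gives 6. Proposed Withhold is not best — profitable deviation exists. ✗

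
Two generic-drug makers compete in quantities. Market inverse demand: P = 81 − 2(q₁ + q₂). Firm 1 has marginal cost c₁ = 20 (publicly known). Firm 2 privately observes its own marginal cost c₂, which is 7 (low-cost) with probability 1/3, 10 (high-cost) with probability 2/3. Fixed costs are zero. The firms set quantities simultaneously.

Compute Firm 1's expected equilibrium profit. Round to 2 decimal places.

138.89

Firm 2 with cost c maximizes (81 − 2(q₁+q₂) − c)·q₂, giving q₂(c) = (81 − c − 2q₁)/4.
E[c₂] = 1/3·7 + 2/3·10 = 9
Firm 1's FOC against E[q₂] yields q₁ = (81 − 2·20 + E[c₂])/6 = (81 − 40 + 9)/6 = 8.33333.
E[P] = 81 − 2·(q₁ + E[q₂]) = 36.6667; Firm 1's expected profit = (E[P] − 20)·q₁ = (36.6667 − 20)·8.33333 = 138.889.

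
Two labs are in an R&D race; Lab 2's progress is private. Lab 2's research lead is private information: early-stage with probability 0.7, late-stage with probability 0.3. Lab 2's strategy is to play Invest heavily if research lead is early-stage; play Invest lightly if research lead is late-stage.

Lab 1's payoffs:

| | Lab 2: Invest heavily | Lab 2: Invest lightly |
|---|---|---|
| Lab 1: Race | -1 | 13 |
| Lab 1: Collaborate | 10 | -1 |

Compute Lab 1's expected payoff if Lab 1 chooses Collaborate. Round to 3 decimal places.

6.700

E[Collaborate] = 0.7·10 + 0.3·(-1) = 7 + (-0.3) = 6.7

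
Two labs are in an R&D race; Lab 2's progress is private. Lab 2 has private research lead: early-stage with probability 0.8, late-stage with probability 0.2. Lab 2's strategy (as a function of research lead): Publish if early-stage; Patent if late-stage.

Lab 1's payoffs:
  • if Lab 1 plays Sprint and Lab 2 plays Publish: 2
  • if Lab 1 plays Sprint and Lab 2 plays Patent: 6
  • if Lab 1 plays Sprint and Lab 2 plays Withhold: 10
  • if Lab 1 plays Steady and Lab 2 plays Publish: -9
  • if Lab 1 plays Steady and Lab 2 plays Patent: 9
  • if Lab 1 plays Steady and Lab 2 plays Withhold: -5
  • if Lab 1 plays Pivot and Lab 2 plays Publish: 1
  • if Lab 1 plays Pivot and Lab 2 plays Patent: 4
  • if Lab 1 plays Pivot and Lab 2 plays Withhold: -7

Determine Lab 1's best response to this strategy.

E[Sprint] = 0.8·(2) + 0.2·(6) = 2.8
E[Steady] = 0.8·(-9) + 0.2·(9) = -5.4
E[Pivot] = 0.8·(1) + 0.2·(4) = 1.6
Best response: Sprint (2.8 is the largest).

Sprint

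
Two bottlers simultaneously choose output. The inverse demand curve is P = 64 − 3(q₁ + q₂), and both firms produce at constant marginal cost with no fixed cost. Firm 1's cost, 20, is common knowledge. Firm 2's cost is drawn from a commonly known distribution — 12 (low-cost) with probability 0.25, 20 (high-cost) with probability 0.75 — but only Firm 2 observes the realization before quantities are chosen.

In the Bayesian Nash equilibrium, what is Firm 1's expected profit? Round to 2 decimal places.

Type-c best response for Firm 2: q₂(c) = (64 − c)/6 − q₁/2.
Firm 1 maximizes expected profit; its first-order condition is 64 − 6q₁ − 3E[q₂] − 20 = 0.
Substituting E[q₂] and solving: E[c₂] = 18, so q₁ = (64 − 2·20 + 18)/9 = 4.66667.
E[P] = 64 − 3·(q₁ + E[q₂]) = 34; Firm 1's expected profit = (E[P] − 20)·q₁ = (34 − 20)·4.66667 = 65.3333.

65.33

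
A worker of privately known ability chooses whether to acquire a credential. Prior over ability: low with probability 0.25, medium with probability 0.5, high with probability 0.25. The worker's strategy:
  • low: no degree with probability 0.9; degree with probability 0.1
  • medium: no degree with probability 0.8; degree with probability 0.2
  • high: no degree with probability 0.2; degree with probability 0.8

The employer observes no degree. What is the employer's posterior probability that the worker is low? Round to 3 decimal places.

P(no degree) = 0.25·0.9 + 0.5·0.8 + 0.25·0.2 = 0.675
P(low | no degree) = (0.25·0.9) / 0.675 = 0.225 / 0.675 = 0.333333

0.333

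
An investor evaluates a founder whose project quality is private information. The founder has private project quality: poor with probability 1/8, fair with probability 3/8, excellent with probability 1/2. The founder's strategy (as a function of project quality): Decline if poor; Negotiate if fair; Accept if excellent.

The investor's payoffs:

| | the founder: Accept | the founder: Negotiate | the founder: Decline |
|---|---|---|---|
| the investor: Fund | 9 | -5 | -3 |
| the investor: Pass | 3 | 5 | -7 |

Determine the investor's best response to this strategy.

Pass

E[Fund] = 1/8·(-3) + 3/8·(-5) + 1/2·(9) = 9/4
E[Pass] = 1/8·(-7) + 3/8·(5) + 1/2·(3) = 5/2
Best response: Pass (5/2 is the largest).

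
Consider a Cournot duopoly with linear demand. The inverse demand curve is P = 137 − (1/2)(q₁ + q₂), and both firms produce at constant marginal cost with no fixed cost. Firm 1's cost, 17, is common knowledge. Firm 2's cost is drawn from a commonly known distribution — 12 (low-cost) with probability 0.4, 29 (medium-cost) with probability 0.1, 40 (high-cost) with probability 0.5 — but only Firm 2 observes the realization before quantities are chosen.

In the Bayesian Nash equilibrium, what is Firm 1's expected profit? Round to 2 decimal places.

3796.11

Type-c best response for Firm 2: q₂(c) = (137 − c) − q₁/2.
Firm 1 maximizes expected profit; its first-order condition is 137 − q₁ − (1/2)E[q₂] − 17 = 0.
Substituting E[q₂] and solving: E[c₂] = 27.7, so q₁ = (137 − 2·17 + 27.7)/(3/2) = 87.1333.
E[P] = 137 − (1/2)·(q₁ + E[q₂]) = 60.5667; Firm 1's expected profit = (E[P] − 17)·q₁ = (60.5667 − 17)·87.1333 = 3796.11.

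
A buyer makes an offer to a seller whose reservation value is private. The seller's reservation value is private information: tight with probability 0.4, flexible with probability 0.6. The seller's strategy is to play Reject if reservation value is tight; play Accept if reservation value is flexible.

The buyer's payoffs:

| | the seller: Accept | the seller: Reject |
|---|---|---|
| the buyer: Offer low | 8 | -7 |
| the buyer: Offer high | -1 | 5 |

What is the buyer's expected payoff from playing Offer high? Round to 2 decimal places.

1.40

E[Offer high] = 0.4·5 + 0.6·(-1) = 2 + (-0.6) = 1.4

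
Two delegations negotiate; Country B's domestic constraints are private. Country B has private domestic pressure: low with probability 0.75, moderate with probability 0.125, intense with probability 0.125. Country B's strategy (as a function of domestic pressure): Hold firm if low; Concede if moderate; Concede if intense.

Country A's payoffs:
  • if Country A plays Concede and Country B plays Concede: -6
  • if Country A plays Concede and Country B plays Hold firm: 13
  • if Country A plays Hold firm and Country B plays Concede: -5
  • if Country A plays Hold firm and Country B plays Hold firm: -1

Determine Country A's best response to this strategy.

E[Concede] = 0.75·(13) + 0.125·(-6) + 0.125·(-6) = 8.25
E[Hold firm] = 0.75·(-1) + 0.125·(-5) + 0.125·(-5) = -2
Best response: Concede (8.25 is the largest).

Concede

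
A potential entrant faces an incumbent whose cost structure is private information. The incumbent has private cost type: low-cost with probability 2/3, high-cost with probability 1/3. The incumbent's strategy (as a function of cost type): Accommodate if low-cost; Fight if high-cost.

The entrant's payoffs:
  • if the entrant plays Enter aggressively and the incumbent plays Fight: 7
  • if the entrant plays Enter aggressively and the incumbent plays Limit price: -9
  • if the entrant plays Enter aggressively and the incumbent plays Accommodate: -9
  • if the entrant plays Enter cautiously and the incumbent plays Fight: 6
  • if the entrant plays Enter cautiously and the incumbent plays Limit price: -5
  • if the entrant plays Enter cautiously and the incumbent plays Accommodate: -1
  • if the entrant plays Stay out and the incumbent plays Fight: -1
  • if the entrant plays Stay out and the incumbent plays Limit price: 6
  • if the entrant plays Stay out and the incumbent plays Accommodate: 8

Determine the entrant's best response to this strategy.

E[Enter aggressively] = 2/3·(-9) + 1/3·(7) = -11/3
E[Enter cautiously] = 2/3·(-1) + 1/3·(6) = 4/3
E[Stay out] = 2/3·(8) + 1/3·(-1) = 5
Best response: Stay out (5 is the largest).

Stay out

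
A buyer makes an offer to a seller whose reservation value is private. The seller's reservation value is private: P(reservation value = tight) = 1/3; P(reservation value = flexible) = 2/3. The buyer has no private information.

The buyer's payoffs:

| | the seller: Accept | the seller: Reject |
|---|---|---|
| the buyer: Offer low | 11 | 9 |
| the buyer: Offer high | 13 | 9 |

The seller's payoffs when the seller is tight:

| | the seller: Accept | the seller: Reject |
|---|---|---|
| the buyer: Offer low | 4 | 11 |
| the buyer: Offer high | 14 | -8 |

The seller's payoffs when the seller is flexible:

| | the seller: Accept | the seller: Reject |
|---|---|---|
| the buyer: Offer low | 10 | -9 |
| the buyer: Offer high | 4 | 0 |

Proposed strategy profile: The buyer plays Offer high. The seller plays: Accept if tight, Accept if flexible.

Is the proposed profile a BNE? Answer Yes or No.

Yes

The buyer plays Offer high: E[Offer high] = 1/3·(13) + 2/3·(13) = 13; E[Offer low] = 11. Best-responding. ✓
The seller (reservation value tight), facing Offer high: Accept gives 14, Reject gives -8. Proposed Accept is best. ✓
The seller (reservation value flexible), facing Offer high: Accept gives 4, Reject gives 0. Proposed Accept is best. ✓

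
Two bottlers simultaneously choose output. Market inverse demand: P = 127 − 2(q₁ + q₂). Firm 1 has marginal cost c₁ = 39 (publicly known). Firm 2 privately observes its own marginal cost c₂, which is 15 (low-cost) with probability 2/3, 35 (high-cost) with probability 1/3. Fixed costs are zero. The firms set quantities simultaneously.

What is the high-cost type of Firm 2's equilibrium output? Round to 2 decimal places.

Type-c best response for Firm 2: q₂(c) = (127 − c)/4 − q₁/2.
Firm 1 maximizes expected profit; its first-order condition is 127 − 4q₁ − 2E[q₂] − 39 = 0.
Substituting E[q₂] and solving: E[c₂] = 21.6667, so q₁ = (127 − 2·39 + 21.6667)/6 = 11.7778.
q₂(high-cost) = (127 − 35 − 2·11.7778)/4 = 17.1111.

17.11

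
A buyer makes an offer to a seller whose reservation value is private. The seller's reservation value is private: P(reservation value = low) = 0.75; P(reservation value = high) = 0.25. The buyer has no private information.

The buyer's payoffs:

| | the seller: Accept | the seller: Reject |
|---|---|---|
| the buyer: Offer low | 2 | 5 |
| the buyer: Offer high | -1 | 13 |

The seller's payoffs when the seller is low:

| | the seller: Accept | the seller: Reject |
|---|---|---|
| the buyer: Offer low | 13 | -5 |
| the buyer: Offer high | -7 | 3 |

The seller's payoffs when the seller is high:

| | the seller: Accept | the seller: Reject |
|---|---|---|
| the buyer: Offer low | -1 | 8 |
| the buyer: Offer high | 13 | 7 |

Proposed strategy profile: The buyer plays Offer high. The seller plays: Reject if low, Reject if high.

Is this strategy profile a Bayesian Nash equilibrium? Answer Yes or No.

A profile is a BNE iff every type of every player is best-responding given beliefs about the other side.
The buyer plays Offer high: E[Offer high] = 0.75·(13) + 0.25·(13) = 13; E[Offer low] = 5. Best-responding. ✓
The seller (reservation value low), facing Offer high: Accept gives -7, Reject gives 3. Proposed Reject is best. ✓
The seller (reservation value high), facing Offer high: Accept gives 13, Reject gives 7. Proposed Reject is not best — profitable deviation exists. ✗

No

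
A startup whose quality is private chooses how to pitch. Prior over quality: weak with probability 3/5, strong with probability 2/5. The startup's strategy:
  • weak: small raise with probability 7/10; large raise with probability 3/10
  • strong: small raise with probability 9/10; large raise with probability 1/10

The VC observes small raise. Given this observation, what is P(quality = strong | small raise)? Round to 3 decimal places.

0.462

Apply Bayes' rule using the sender's strategy as the likelihood.
P(small raise) = (3/5)·(7/10) + (2/5)·(9/10) = 39/50
P(strong | small raise) = ((2/5)·(9/10)) / (39/50) = (9/25) / (39/50) = 6/13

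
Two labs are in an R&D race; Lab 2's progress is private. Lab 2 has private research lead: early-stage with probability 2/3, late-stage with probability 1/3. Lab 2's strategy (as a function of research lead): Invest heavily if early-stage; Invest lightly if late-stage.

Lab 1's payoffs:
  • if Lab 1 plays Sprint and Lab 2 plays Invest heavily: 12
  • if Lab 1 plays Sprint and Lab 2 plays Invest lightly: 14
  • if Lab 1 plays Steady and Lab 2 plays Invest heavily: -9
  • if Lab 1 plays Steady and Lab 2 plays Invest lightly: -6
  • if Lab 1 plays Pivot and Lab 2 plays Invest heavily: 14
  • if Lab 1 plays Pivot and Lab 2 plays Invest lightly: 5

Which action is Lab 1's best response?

Sprint

E[Sprint] = 2/3·(12) + 1/3·(14) = 38/3
E[Steady] = 2/3·(-9) + 1/3·(-6) = -8
E[Pivot] = 2/3·(14) + 1/3·(5) = 11
Best response: Sprint (38/3 is the largest).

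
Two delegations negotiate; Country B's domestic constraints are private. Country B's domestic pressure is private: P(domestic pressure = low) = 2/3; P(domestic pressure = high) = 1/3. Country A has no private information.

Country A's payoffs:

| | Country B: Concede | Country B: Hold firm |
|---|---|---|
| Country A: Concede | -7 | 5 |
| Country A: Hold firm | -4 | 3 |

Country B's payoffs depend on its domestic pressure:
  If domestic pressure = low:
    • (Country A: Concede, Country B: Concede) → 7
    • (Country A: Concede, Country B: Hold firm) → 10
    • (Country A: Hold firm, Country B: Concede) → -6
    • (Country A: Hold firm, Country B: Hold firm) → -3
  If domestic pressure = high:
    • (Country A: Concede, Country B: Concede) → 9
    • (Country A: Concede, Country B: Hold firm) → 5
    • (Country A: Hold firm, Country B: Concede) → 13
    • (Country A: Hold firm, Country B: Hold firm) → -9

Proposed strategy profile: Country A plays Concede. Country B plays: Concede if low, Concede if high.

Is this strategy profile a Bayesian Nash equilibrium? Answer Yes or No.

No

Country A plays Concede: E[Concede] = 2/3·(-7) + 1/3·(-7) = -7; E[Hold firm] = -4. Not best-responding. ✗
Country B (domestic pressure low), facing Concede: Concede gives 7, Hold firm gives 10. Proposed Concede is not best — profitable deviation exists. ✗
Country B (domestic pressure high), facing Concede: Concede gives 9, Hold firm gives 5. Proposed Concede is best. ✓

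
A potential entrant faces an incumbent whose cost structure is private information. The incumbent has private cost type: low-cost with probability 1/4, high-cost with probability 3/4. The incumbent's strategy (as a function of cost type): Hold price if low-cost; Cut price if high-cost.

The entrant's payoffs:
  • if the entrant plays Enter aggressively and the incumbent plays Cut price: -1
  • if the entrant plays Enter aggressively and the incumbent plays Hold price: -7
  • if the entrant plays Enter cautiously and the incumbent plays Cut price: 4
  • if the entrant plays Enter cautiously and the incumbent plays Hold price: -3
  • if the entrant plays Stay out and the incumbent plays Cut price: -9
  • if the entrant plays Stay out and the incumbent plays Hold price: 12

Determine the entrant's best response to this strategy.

Enter cautiously

Compute the entrant's expected payoff for each action, taking the expectation over the incumbent's type.
E[Enter aggressively] = 1/4·(-7) + 3/4·(-1) = -5/2
E[Enter cautiously] = 1/4·(-3) + 3/4·(4) = 9/4
E[Stay out] = 1/4·(12) + 3/4·(-9) = -15/4
Best response: Enter cautiously (9/4 is the largest).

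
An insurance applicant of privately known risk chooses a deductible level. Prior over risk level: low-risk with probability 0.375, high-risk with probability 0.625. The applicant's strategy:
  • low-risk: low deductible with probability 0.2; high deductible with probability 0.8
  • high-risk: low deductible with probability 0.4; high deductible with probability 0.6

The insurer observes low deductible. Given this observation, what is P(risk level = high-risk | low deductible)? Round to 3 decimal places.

P(low deductible) = 0.375·0.2 + 0.625·0.4 = 0.325
P(high-risk | low deductible) = (0.625·0.4) / 0.325 = 0.25 / 0.325 = 0.769231

0.769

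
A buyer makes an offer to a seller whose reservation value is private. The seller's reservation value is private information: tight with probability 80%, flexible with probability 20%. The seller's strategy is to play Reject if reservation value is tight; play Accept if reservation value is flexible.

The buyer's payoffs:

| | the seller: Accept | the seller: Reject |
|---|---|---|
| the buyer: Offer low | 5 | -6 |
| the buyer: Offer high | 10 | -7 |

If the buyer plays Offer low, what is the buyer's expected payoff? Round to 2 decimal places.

-3.80

E[Offer low] = 0.8·(-6) + 0.2·5 = (-4.8) + 1 = -3.8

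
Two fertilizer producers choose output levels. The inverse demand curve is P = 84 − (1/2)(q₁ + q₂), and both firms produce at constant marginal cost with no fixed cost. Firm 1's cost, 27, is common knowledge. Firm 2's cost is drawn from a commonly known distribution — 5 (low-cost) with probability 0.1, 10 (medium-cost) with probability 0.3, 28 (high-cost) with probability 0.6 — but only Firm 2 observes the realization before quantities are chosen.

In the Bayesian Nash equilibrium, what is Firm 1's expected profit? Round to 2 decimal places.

Firm 2 with cost c maximizes (84 − (1/2)(q₁+q₂) − c)·q₂, giving q₂(c) = (84 − c − (1/2)q₁).
E[c₂] = 0.1·5 + 0.3·10 + 0.6·28 = 20.3
Firm 1's FOC against E[q₂] yields q₁ = (84 − 2·27 + E[c₂])/(3/2) = (84 − 54 + 20.3)/(3/2) = 33.5333.
E[P] = 84 − (1/2)·(q₁ + E[q₂]) = 43.7667; Firm 1's expected profit = (E[P] − 27)·q₁ = (43.7667 − 27)·33.5333 = 562.242.

562.24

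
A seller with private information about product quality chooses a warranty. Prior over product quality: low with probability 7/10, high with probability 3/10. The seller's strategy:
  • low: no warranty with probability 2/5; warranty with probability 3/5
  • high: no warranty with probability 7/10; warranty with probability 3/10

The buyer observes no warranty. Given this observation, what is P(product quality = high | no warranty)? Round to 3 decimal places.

0.429

Apply Bayes' rule using the sender's strategy as the likelihood.
P(no warranty) = (7/10)·(2/5) + (3/10)·(7/10) = 49/100
P(high | no warranty) = ((3/10)·(7/10)) / (49/100) = (21/100) / (49/100) = 3/7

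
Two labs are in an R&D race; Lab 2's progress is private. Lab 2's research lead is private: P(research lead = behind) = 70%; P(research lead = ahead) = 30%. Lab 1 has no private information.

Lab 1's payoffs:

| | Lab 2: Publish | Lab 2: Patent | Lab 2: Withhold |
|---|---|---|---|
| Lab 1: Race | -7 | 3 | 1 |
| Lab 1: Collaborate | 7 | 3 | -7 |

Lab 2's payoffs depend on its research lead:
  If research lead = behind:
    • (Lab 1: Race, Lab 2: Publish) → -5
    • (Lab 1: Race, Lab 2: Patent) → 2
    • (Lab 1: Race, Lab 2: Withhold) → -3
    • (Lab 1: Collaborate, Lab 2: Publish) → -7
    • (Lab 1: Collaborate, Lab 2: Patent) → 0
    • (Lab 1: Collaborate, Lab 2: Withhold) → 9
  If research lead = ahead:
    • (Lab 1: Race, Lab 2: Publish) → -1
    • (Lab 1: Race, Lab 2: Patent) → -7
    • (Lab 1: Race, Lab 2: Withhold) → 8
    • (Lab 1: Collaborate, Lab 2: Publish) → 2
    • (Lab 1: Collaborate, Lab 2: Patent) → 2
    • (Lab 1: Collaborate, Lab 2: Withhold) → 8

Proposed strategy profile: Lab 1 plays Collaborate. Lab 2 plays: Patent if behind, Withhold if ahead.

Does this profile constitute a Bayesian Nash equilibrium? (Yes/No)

A profile is a BNE iff every type of every player is best-responding given beliefs about the other side.
Lab 1 plays Collaborate: E[Collaborate] = 0.7·(3) + 0.3·(-7) = 0; E[Race] = 2.4. Not best-responding. ✗
Lab 2 (research lead behind), facing Collaborate: Publish gives -7, Patent gives 0, Withhold gives 9. Proposed Patent is not best — profitable deviation exists. ✗
Lab 2 (research lead ahead), facing Collaborate: Publish gives 2, Patent gives 2, Withhold gives 8. Proposed Withhold is best. ✓

No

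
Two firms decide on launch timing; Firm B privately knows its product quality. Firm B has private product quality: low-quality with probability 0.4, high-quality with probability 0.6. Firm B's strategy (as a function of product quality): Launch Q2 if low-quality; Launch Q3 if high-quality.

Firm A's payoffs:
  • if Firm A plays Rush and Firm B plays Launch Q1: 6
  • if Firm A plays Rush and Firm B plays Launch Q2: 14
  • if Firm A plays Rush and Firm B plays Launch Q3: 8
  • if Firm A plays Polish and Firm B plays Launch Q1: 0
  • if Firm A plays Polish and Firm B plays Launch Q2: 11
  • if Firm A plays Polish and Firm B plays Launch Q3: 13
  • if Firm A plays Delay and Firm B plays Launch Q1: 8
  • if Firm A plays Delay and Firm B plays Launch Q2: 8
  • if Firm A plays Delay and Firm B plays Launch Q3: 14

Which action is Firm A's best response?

Polish

Compute Firm A's expected payoff for each action, taking the expectation over Firm B's type.
E[Rush] = 0.4·(14) + 0.6·(8) = 10.4
E[Polish] = 0.4·(11) + 0.6·(13) = 12.2
E[Delay] = 0.4·(8) + 0.6·(14) = 11.6
Best response: Polish (12.2 is the largest).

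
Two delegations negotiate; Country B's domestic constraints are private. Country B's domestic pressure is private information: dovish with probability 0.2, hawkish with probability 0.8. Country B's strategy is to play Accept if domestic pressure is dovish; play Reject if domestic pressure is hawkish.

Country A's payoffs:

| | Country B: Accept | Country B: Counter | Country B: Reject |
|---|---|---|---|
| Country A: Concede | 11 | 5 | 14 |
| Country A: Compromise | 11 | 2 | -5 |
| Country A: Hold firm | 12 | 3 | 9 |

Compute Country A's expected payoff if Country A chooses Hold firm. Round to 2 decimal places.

Take the expectation over Country B's domestic pressure, weighting each type's action by its prior probability.
E[Hold firm] = 0.2·12 + 0.8·9 = 2.4 + 7.2 = 9.6

9.60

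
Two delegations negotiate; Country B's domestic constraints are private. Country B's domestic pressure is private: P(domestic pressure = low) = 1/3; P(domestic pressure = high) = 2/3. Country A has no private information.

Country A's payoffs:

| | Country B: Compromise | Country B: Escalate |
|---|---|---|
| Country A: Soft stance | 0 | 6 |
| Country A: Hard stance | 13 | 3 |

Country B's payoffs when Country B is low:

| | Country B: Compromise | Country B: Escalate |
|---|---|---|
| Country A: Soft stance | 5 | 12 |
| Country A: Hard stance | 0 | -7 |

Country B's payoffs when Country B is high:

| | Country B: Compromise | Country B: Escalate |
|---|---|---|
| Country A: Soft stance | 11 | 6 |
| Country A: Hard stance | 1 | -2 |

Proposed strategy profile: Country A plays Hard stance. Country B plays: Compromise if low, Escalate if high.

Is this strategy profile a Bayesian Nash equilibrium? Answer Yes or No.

Country A plays Hard stance: E[Hard stance] = 1/3·(13) + 2/3·(3) = 19/3; E[Soft stance] = 4. Best-responding. ✓
Country B (domestic pressure low), facing Hard stance: Compromise gives 0, Escalate gives -7. Proposed Compromise is best. ✓
Country B (domestic pressure high), facing Hard stance: Compromise gives 1, Escalate gives -2. Proposed Escalate is not best — profitable deviation exists. ✗

No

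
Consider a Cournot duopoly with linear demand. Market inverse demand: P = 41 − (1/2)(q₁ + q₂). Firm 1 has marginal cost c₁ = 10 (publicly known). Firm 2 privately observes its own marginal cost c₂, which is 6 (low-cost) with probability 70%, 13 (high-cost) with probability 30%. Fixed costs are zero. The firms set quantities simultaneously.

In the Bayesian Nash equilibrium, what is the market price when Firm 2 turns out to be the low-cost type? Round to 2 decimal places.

Type-c best response for Firm 2: q₂(c) = (41 − c) − q₁/2.
Firm 1 maximizes expected profit; its first-order condition is 41 − q₁ − (1/2)E[q₂] − 10 = 0.
Substituting E[q₂] and solving: E[c₂] = 8.1, so q₁ = (41 − 2·10 + 8.1)/(3/2) = 19.4.
q₂(low-cost) = 25.3, so P = 41 − (1/2)·(19.4 + 25.3) = 18.65.

18.65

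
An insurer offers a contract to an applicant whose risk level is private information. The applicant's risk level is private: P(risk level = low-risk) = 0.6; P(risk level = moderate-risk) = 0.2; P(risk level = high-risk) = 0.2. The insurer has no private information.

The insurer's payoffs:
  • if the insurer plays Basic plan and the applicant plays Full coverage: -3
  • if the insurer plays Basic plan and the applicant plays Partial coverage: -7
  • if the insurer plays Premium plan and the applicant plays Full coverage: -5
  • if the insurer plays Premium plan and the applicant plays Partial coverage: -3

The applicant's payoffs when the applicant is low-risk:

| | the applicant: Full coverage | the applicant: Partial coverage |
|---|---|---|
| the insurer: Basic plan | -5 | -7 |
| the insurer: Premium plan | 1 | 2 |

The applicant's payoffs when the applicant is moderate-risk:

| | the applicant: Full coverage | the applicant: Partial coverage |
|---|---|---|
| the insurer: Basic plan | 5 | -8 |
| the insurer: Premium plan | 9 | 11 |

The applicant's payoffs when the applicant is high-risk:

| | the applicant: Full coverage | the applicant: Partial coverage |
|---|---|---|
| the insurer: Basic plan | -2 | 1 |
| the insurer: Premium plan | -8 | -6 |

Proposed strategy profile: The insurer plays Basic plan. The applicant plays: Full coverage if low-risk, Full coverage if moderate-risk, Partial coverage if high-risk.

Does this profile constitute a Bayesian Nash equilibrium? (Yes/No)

The insurer plays Basic plan: E[Basic plan] = 0.6·(-3) + 0.2·(-3) + 0.2·(-7) = -3.8; E[Premium plan] = -4.6. Best-responding. ✓
The applicant (risk level low-risk), facing Basic plan: Full coverage gives -5, Partial coverage gives -7. Proposed Full coverage is best. ✓
The applicant (risk level moderate-risk), facing Basic plan: Full coverage gives 5, Partial coverage gives -8. Proposed Full coverage is best. ✓
The applicant (risk level high-risk), facing Basic plan: Full coverage gives -2, Partial coverage gives 1. Proposed Partial coverage is best. ✓

Yes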